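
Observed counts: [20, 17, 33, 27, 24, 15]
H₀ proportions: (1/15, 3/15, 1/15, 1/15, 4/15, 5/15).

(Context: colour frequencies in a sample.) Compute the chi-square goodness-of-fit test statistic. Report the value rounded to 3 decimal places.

n = 136; E_i = n·p_i = [9.07, 27.20, 9.07, 9.07, 36.27, 45.33]
χ² = (20−9.07)²/9.07 + (17−27.20)²/27.20 + (33−9.07)²/9.07 + (27−9.07)²/9.07 + (24−36.27)²/36.27 + (15−45.33)²/45.33 = 140.1029
df = 5

test statistic = 140.103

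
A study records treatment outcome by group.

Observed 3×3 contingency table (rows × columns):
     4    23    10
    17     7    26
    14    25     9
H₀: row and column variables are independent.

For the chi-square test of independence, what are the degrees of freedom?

degrees of freedom = 4

df = (r−1)(c−1) = (3−1)·(3−1) = 4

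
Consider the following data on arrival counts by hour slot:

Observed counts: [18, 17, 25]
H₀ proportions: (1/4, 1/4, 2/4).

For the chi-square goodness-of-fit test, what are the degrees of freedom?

df = k − 1 = 3 − 1 = 2

degrees of freedom = 2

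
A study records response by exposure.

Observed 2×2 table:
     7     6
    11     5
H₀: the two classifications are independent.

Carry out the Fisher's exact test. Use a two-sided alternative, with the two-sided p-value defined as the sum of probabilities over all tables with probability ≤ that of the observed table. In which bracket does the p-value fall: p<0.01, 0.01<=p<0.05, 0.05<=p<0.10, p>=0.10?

Margins: r₁=13, r₂=16, c₁=18, c₂=11, n=29
p_obs = C(13,7)·C(16,11)/C(29,18); sum pmf over tables with pmf ≤ p_obs
p-value (two-sided) = 0.46568
→ bracket: p>=0.10

p-value bracket: p>=0.10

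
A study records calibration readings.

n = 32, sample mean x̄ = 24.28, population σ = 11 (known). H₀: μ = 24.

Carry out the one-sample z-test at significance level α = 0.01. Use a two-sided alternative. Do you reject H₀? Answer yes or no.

SE = σ/√n = 11/√32 = 1.9445
z = (x̄−μ₀)/SE = (24.28−24)/1.9445 = 0.1440
p-value (two-sided) = 0.88551
At α=0.01: p ≥ α → fail to reject H₀

reject H₀: no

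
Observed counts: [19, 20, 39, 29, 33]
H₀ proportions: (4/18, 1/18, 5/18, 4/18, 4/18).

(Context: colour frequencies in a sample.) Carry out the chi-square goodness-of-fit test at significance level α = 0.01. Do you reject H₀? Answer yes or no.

reject H₀: yes

n = 140; E_i = n·p_i = [31.11, 7.78, 38.89, 31.11, 31.11]
χ² = (19−31.11)²/31.11 + (20−7.78)²/7.78 + (39−38.89)²/38.89 + (29−31.11)²/31.11 + (33−31.11)²/31.11 = 24.1793
df = 4
p-value (upper-tail) = 0.00007
At α=0.01: p < α → reject H₀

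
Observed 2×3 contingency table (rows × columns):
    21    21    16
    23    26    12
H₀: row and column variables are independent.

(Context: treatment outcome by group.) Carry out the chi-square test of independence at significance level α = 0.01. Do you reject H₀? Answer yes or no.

Row totals [58, 61], col totals [44, 47, 28], n=119
χ² = (21−21.45)²/21.45 + (21−22.91)²/22.91 + (16−13.65)²/13.65 + (23−22.55)²/22.55 + (26−24.09)²/24.09 + (12−14.35)²/14.35 = 1.1193
df = 2
p-value (upper-tail) = 0.57140
At α=0.01: p ≥ α → fail to reject H₀

reject H₀: no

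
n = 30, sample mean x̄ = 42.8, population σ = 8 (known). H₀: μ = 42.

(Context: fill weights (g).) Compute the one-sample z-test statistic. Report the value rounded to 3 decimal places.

test statistic = 0.548

SE = σ/√n = 8/√30 = 1.4606
z = (x̄−μ₀)/SE = (42.8−42)/1.4606 = 0.5477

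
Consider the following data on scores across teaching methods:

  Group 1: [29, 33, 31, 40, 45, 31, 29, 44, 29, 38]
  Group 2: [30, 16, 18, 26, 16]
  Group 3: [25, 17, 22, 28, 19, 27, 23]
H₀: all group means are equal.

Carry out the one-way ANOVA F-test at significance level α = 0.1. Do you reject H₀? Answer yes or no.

reject H₀: yes

Group means [34.90, 21.20, 23.00], grand mean 28.000
SSB = Σnᵢ(x̄ᵢ−x̄)² = 882.300; SSW = ΣΣ(x−x̄ᵢ)² = 621.700
MSB = 882.300/2 = 441.1500; MSW = 621.700/19 = 32.7211
F = MSB/MSW = 13.4821
df = (2, 19)
p-value (upper-tail) = 0.00023
At α=0.1: p < α → reject H₀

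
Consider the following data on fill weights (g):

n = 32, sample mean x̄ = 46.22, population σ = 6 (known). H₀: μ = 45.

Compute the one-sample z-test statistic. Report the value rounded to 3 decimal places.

test statistic = 1.150

SE = σ/√n = 6/√32 = 1.0607
z = (x̄−μ₀)/SE = (46.22−45)/1.0607 = 1.1502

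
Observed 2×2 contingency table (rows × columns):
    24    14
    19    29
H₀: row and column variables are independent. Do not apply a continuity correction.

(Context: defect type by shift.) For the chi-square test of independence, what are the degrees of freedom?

df = (r−1)(c−1) = (2−1)·(2−1) = 1

degrees of freedom = 1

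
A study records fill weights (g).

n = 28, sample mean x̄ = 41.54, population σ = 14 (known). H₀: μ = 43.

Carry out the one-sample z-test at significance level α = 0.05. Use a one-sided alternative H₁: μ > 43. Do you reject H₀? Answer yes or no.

SE = σ/√n = 14/√28 = 2.6458
z = (x̄−μ₀)/SE = (41.54−43)/2.6458 = -0.5518
p-value (one-sided, H₁ greater) = 0.70947
At α=0.05: p ≥ α → fail to reject H₀

reject H₀: no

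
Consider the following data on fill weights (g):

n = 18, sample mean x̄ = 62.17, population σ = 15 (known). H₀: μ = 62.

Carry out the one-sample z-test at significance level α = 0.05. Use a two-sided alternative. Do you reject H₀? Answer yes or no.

reject H₀: no

SE = σ/√n = 15/√18 = 3.5355
z = (x̄−μ₀)/SE = (62.17−62)/3.5355 = 0.0481
p-value (two-sided) = 0.96165
At α=0.05: p ≥ α → fail to reject H₀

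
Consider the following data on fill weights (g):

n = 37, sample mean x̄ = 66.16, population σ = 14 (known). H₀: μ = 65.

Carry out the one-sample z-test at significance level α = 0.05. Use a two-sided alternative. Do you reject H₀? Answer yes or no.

reject H₀: no

SE = σ/√n = 14/√37 = 2.3016
z = (x̄−μ₀)/SE = (66.16−65)/2.3016 = 0.5040
p-value (two-sided) = 0.61426
At α=0.05: p ≥ α → fail to reject H₀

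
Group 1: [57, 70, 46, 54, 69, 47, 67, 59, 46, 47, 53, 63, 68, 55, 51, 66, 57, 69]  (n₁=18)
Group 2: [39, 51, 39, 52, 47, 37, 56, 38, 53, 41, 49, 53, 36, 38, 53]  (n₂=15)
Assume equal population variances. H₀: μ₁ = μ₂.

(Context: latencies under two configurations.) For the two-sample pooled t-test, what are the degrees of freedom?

df = n₁ + n₂ − 2 = 18 + 15 − 2 = 31

degrees of freedom = 31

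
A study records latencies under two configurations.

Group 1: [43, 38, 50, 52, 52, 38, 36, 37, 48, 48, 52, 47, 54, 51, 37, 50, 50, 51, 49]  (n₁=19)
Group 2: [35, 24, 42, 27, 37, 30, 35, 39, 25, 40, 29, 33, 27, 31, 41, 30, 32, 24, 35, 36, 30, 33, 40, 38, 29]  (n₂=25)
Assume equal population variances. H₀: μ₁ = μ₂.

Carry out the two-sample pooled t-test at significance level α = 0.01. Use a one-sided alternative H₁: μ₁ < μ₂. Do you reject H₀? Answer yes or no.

reject H₀: no

x̄₁=46.474, s₁=6.159, n₁=19
x̄₂=32.880, s₂=5.411, n₂=25
s_p² = [18·6.159² + 24·5.411²]/42 = 32.9852
SE = √(s_p²·(1/19+1/25)) = 1.7480
t = (46.474−32.880)/1.7480 = 7.7768
df = 42
p-value (one-sided, H₁ less) = 1.00000
At α=0.01: p ≥ α → fail to reject H₀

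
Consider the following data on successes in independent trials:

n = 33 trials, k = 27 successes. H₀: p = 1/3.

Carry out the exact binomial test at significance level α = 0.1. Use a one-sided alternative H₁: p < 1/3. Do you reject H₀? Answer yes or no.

reject H₀: no

Exact binomial: n=33, k=27, p₀=1/3=0.3333
P(X≤27) from Σ C(n,i)·p₀^i·(1−p₀)^(n−i)
p-value (one-sided, H₁ less) = 1.00000
At α=0.1: p ≥ α → fail to reject H₀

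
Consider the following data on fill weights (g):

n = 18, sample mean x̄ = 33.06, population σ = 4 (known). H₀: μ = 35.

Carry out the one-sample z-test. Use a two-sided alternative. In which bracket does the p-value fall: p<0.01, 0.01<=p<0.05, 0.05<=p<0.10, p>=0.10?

p-value bracket: 0.01<=p<0.05

SE = σ/√n = 4/√18 = 0.9428
z = (x̄−μ₀)/SE = (33.06−35)/0.9428 = -2.0577
p-value (two-sided) = 0.03962
→ bracket: 0.01<=p<0.05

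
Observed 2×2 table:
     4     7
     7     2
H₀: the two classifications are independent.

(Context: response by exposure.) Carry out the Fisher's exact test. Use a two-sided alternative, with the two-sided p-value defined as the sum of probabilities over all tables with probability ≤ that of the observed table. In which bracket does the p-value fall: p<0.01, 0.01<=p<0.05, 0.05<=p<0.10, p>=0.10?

Margins: r₁=11, r₂=9, c₁=11, c₂=9, n=20
p_obs = C(11,4)·C(9,7)/C(20,11); sum pmf over tables with pmf ≤ p_obs
p-value (two-sided) = 0.09228
→ bracket: 0.05<=p<0.10

p-value bracket: 0.05<=p<0.10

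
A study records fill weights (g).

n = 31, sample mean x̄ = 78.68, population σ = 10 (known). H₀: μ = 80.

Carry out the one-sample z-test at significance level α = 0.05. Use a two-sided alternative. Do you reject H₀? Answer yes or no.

reject H₀: no

SE = σ/√n = 10/√31 = 1.7961
z = (x̄−μ₀)/SE = (78.68−80)/1.7961 = -0.7349
p-value (two-sided) = 0.46237
At α=0.05: p ≥ α → fail to reject H₀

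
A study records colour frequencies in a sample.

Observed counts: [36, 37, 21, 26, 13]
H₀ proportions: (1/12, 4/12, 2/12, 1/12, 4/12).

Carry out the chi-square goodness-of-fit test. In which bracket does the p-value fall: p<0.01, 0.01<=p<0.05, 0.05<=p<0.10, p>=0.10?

p-value bracket: p<0.01

n = 133; E_i = n·p_i = [11.08, 44.33, 22.17, 11.08, 44.33]
χ² = (36−11.08)²/11.08 + (37−44.33)²/44.33 + (21−22.17)²/22.17 + (26−11.08)²/11.08 + (13−44.33)²/44.33 = 99.5113
df = 4
p-value (upper-tail) = 0.00000
→ bracket: p<0.01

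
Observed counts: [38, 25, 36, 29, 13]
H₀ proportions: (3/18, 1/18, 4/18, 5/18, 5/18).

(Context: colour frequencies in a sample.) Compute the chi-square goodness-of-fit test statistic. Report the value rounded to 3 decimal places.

test statistic = 67.383

n = 141; E_i = n·p_i = [23.50, 7.83, 31.33, 39.17, 39.17]
χ² = (38−23.50)²/23.50 + (25−7.83)²/7.83 + (36−31.33)²/31.33 + (29−39.17)²/39.17 + (13−39.17)²/39.17 = 67.3830
df = 4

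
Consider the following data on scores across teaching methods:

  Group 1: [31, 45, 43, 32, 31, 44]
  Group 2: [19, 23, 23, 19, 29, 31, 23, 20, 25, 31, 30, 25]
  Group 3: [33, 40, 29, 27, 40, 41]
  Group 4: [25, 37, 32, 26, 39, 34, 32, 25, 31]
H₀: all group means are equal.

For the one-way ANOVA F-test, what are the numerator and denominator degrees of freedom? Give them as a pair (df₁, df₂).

degrees of freedom = [3, 29]

k = 4 groups, N = 33 total
df = (k−1, N−k) = (4−1, 33−4) = (3, 29)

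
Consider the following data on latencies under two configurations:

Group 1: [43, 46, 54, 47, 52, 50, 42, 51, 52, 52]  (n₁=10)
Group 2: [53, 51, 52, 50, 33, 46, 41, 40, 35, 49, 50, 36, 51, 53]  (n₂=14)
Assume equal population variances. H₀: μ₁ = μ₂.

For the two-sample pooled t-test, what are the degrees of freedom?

degrees of freedom = 22

df = n₁ + n₂ − 2 = 10 + 14 − 2 = 22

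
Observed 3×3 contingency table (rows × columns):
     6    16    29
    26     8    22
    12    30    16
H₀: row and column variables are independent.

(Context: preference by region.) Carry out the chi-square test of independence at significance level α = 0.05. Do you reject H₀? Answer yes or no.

reject H₀: yes

Row totals [51, 56, 58], col totals [44, 54, 67], n=165
χ² = (6−13.60)²/13.60 + (16−16.69)²/16.69 + (29−20.71)²/20.71 + (26−14.93)²/14.93 + (8−18.33)²/18.33 + (22−22.74)²/22.74 + (12−15.47)²/15.47 + (30−18.98)²/18.98 + (16−23.55)²/23.55 = 31.2334
df = 4
p-value (upper-tail) = 0.00000
At α=0.05: p < α → reject H₀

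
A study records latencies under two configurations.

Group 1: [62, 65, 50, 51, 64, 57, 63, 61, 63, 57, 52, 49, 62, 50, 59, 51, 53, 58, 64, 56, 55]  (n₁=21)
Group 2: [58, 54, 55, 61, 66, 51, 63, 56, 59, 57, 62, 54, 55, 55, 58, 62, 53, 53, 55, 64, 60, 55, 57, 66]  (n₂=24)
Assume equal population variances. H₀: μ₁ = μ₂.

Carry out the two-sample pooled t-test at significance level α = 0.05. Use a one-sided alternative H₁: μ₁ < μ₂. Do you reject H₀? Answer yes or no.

x̄₁=57.238, s₁=5.403, n₁=21
x̄₂=57.875, s₂=4.256, n₂=24
s_p² = [20·5.403² + 23·4.256²]/43 = 23.2659
SE = √(s_p²·(1/21+1/24)) = 1.4413
t = (57.238−57.875)/1.4413 = -0.4419
df = 43
p-value (one-sided, H₁ less) = 0.33039
At α=0.05: p ≥ α → fail to reject H₀

reject H₀: no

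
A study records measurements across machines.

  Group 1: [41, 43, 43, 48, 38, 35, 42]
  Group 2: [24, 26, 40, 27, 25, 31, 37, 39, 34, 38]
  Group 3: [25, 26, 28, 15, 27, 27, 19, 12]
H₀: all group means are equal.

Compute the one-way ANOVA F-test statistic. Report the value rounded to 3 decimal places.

Group means [41.43, 32.10, 22.38], grand mean 31.600
SSB = Σnᵢ(x̄ᵢ−x̄)² = 1359.511; SSW = ΣΣ(x−x̄ᵢ)² = 722.489
MSB = 1359.511/2 = 679.7554; MSW = 722.489/22 = 32.8404
F = MSB/MSW = 20.6987
df = (2, 22)

test statistic = 20.699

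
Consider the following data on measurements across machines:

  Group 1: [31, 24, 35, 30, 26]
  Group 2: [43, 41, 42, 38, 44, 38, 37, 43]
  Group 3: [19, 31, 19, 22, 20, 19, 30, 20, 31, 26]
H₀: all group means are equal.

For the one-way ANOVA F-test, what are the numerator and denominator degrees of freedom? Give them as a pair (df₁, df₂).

k = 3 groups, N = 23 total
df = (k−1, N−k) = (3−1, 23−3) = (2, 20)

degrees of freedom = [2, 20]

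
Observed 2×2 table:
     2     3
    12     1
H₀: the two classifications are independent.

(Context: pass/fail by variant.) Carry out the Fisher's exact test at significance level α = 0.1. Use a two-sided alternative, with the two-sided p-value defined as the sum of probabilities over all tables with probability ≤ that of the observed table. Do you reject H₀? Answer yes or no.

Margins: r₁=5, r₂=13, c₁=14, c₂=4, n=18
p_obs = C(5,2)·C(13,12)/C(18,14); sum pmf over tables with pmf ≤ p_obs
p-value (two-sided) = 0.04412
At α=0.1: p < α → reject H₀

reject H₀: yes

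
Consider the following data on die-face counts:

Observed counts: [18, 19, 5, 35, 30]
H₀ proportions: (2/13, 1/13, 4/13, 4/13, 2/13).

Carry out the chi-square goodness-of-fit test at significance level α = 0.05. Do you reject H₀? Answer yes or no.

n = 107; E_i = n·p_i = [16.46, 8.23, 32.92, 32.92, 16.46]
χ² = (18−16.46)²/16.46 + (19−8.23)²/8.23 + (5−32.92)²/32.92 + (35−32.92)²/32.92 + (30−16.46)²/16.46 = 49.1822
df = 4
p-value (upper-tail) = 0.00000
At α=0.05: p < α → reject H₀

reject H₀: yes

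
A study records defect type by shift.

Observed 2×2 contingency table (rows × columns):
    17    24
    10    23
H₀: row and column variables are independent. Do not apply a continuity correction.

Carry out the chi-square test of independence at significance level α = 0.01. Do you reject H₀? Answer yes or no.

Row totals [41, 33], col totals [27, 47], n=74
χ² = (17−14.96)²/14.96 + (24−26.04)²/26.04 + (10−12.04)²/12.04 + (23−20.96)²/20.96 = 0.9827
df = 1
p-value (upper-tail) = 0.32153
At α=0.01: p ≥ α → fail to reject H₀

reject H₀: no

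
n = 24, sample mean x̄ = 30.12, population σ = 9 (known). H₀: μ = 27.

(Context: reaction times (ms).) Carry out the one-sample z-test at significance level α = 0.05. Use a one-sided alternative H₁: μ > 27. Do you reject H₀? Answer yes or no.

SE = σ/√n = 9/√24 = 1.8371
z = (x̄−μ₀)/SE = (30.12−27)/1.8371 = 1.6983
p-value (one-sided, H₁ greater) = 0.04472
At α=0.05: p < α → reject H₀

reject H₀: yes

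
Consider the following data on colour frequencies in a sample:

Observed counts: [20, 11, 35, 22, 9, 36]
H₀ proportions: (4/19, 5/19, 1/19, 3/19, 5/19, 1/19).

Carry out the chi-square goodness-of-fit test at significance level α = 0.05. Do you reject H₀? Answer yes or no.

reject H₀: yes

n = 133; E_i = n·p_i = [28.00, 35.00, 7.00, 21.00, 35.00, 7.00]
χ² = (20−28.00)²/28.00 + (11−35.00)²/35.00 + (35−7.00)²/7.00 + (22−21.00)²/21.00 + (9−35.00)²/35.00 + (36−7.00)²/7.00 = 270.2476
df = 5
p-value (upper-tail) = 0.00000
At α=0.05: p < α → reject H₀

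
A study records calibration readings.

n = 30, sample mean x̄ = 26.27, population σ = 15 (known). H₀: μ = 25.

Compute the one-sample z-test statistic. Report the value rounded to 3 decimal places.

test statistic = 0.464

SE = σ/√n = 15/√30 = 2.7386
z = (x̄−μ₀)/SE = (26.27−25)/2.7386 = 0.4637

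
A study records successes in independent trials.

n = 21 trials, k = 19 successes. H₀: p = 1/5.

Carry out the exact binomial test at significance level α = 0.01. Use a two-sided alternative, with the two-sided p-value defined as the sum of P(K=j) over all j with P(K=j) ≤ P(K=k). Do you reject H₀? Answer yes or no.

Exact binomial: n=21, k=19, p₀=1/5=0.2000
P(X=j) = C(n,j)·p₀^j·(1−p₀)^(n−j); p = Σ P(X=j) over j with P(X=j) ≤ P(X=19)
p-value (two-sided) = 0.00000
At α=0.01: p < α → reject H₀

reject H₀: yes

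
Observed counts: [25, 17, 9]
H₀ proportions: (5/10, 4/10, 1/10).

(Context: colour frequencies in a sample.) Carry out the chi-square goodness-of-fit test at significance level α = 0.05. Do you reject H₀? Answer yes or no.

n = 51; E_i = n·p_i = [25.50, 20.40, 5.10]
χ² = (25−25.50)²/25.50 + (17−20.40)²/20.40 + (9−5.10)²/5.10 = 3.5588
df = 2
p-value (upper-tail) = 0.16874
At α=0.05: p ≥ α → fail to reject H₀

reject H₀: no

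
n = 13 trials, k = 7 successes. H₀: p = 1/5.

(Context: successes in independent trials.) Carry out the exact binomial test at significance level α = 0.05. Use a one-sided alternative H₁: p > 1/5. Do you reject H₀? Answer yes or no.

Exact binomial: n=13, k=7, p₀=1/5=0.2000
P(X≥7) from Σ C(n,i)·p₀^i·(1−p₀)^(n−i)
p-value (one-sided, H₁ greater) = 0.00700
At α=0.05: p < α → reject H₀

reject H₀: yes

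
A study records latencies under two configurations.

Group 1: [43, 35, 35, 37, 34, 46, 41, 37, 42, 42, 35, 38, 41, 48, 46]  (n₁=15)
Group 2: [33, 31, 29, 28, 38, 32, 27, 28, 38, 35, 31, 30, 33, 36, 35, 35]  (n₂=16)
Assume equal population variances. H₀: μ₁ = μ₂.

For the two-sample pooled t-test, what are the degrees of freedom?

df = n₁ + n₂ − 2 = 15 + 16 − 2 = 29

degrees of freedom = 29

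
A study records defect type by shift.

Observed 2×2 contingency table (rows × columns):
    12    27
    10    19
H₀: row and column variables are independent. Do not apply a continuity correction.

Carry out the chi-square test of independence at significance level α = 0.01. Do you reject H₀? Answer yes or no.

Row totals [39, 29], col totals [22, 46], n=68
χ² = (12−12.62)²/12.62 + (27−26.38)²/26.38 + (10−9.38)²/9.38 + (19−19.62)²/19.62 = 0.1048
df = 1
p-value (upper-tail) = 0.74614
At α=0.01: p ≥ α → fail to reject H₀

reject H₀: no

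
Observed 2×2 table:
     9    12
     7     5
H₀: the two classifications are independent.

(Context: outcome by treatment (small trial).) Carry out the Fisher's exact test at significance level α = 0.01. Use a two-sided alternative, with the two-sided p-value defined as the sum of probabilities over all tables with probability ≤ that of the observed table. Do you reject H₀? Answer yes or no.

reject H₀: no

Margins: r₁=21, r₂=12, c₁=16, c₂=17, n=33
p_obs = C(21,9)·C(12,7)/C(33,16); sum pmf over tables with pmf ≤ p_obs
p-value (two-sided) = 0.48127
At α=0.01: p ≥ α → fail to reject H₀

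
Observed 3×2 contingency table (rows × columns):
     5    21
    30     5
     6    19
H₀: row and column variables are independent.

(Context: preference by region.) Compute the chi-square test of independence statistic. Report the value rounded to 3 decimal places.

test statistic = 34.352

Row totals [26, 35, 25], col totals [41, 45], n=86
χ² = (5−12.40)²/12.40 + (21−13.60)²/13.60 + (30−16.69)²/16.69 + (5−18.31)²/18.31 + (6−11.92)²/11.92 + (19−13.08)²/13.08 = 34.3516
df = 2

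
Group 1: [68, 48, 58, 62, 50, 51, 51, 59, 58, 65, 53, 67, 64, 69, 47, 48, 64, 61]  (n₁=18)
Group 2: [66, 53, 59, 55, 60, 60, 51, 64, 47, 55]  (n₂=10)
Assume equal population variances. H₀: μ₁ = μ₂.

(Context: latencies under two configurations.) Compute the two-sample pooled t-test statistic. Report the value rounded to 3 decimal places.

test statistic = 0.343

x̄₁=57.944, s₁=7.503, n₁=18
x̄₂=57.000, s₂=5.888, n₂=10
s_p² = [17·7.503² + 9·5.888²]/26 = 48.8056
SE = √(s_p²·(1/18+1/10)) = 2.7554
t = (57.944−57.000)/2.7554 = 0.3428
df = 26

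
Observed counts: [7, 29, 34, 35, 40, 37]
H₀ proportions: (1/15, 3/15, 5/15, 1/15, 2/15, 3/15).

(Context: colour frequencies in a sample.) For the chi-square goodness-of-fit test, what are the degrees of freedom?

df = k − 1 = 6 − 1 = 5

degrees of freedom = 5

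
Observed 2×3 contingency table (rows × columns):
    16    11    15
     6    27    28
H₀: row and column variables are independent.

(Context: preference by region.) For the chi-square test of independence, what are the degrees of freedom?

degrees of freedom = 2

df = (r−1)(c−1) = (2−1)·(3−1) = 2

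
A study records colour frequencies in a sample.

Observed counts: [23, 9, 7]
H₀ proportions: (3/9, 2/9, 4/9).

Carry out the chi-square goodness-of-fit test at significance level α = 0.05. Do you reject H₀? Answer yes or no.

n = 39; E_i = n·p_i = [13.00, 8.67, 17.33]
χ² = (23−13.00)²/13.00 + (9−8.67)²/8.67 + (7−17.33)²/17.33 = 13.8654
df = 2
p-value (upper-tail) = 0.00098
At α=0.05: p < α → reject H₀

reject H₀: yes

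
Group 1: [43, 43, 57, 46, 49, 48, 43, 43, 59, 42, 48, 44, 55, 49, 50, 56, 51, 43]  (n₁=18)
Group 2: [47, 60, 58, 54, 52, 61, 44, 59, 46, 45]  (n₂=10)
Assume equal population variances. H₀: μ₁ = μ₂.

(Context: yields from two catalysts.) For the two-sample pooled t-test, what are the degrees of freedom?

df = n₁ + n₂ − 2 = 18 + 10 − 2 = 26

degrees of freedom = 26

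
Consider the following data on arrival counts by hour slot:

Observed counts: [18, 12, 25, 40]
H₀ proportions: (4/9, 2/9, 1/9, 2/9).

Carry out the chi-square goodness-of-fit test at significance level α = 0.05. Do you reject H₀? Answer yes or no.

reject H₀: yes

n = 95; E_i = n·p_i = [42.22, 21.11, 10.56, 21.11]
χ² = (18−42.22)²/42.22 + (12−21.11)²/21.11 + (25−10.56)²/10.56 + (40−21.11)²/21.11 = 54.4947
df = 3
p-value (upper-tail) = 0.00000
At α=0.05: p < α → reject H₀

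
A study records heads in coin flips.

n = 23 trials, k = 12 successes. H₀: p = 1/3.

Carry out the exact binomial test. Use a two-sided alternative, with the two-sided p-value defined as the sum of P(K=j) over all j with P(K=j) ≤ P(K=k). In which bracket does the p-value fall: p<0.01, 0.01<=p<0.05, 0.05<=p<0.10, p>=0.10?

p-value bracket: 0.05<=p<0.10

Exact binomial: n=23, k=12, p₀=1/3=0.3333
P(X=j) = C(n,j)·p₀^j·(1−p₀)^(n−j); p = Σ P(X=j) over j with P(X=j) ≤ P(X=12)
p-value (two-sided) = 0.07453
→ bracket: 0.05<=p<0.10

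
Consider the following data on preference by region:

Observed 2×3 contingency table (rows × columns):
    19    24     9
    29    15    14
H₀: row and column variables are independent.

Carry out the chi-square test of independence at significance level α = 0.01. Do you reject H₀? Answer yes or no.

Row totals [52, 58], col totals [48, 39, 23], n=110
χ² = (19−22.69)²/22.69 + (24−18.44)²/18.44 + (9−10.87)²/10.87 + (29−25.31)²/25.31 + (15−20.56)²/20.56 + (14−12.13)²/12.13 = 4.9346
df = 2
p-value (upper-tail) = 0.08481
At α=0.01: p ≥ α → fail to reject H₀

reject H₀: no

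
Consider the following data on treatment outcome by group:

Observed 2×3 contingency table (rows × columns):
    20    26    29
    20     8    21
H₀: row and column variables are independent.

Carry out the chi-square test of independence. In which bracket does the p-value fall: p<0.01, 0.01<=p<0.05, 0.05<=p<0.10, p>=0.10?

p-value bracket: 0.05<=p<0.10

Row totals [75, 49], col totals [40, 34, 50], n=124
χ² = (20−24.19)²/24.19 + (26−20.56)²/20.56 + (29−30.24)²/30.24 + (20−15.81)²/15.81 + (8−13.44)²/13.44 + (21−19.76)²/19.76 = 5.6042
df = 2
p-value (upper-tail) = 0.06068
→ bracket: 0.05<=p<0.10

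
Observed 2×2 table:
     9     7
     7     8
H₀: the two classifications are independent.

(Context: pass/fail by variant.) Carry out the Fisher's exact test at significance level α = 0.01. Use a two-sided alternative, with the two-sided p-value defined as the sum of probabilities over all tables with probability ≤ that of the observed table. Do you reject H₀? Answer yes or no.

Margins: r₁=16, r₂=15, c₁=16, c₂=15, n=31
p_obs = C(16,9)·C(15,7)/C(31,16); sum pmf over tables with pmf ≤ p_obs
p-value (two-sided) = 0.72443
At α=0.01: p ≥ α → fail to reject H₀

reject H₀: no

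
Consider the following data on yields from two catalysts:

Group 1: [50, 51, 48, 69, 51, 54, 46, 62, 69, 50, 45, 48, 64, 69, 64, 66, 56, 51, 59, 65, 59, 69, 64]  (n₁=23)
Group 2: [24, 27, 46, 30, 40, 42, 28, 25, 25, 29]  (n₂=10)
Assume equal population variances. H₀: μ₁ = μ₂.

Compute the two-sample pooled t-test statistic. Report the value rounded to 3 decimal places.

test statistic = 8.390

x̄₁=57.783, s₁=8.339, n₁=23
x̄₂=31.600, s₂=7.989, n₂=10
s_p² = [22·8.339² + 9·7.989²]/31 = 67.8811
SE = √(s_p²·(1/23+1/10)) = 3.1208
t = (57.783−31.600)/3.1208 = 8.3897
df = 31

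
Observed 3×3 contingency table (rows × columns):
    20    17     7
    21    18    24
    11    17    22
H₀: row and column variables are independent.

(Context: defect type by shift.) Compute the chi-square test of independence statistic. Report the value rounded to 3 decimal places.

Row totals [44, 63, 50], col totals [52, 52, 53], n=157
χ² = (20−14.57)²/14.57 + (17−14.57)²/14.57 + (7−14.85)²/14.85 + (21−20.87)²/20.87 + (18−20.87)²/20.87 + (24−21.27)²/21.27 + (11−16.56)²/16.56 + (17−16.56)²/16.56 + (22−16.88)²/16.88 = 10.7553
df = 4

test statistic = 10.755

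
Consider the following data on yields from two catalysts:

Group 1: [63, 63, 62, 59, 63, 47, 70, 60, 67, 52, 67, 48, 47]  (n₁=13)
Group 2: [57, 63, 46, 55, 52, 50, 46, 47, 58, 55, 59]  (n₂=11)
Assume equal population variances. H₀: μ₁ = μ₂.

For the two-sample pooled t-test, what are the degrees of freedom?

degrees of freedom = 22

df = n₁ + n₂ − 2 = 13 + 11 − 2 = 22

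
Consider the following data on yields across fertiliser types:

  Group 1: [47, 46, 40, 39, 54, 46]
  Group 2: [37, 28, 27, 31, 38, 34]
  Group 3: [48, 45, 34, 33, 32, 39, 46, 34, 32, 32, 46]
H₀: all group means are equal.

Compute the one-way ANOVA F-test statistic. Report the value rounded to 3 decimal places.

test statistic = 7.143

Group means [45.33, 32.50, 38.27], grand mean 38.609
SSB = Σnᵢ(x̄ᵢ−x̄)² = 496.463; SSW = ΣΣ(x−x̄ᵢ)² = 695.015
MSB = 496.463/2 = 248.2316; MSW = 695.015/20 = 34.7508
F = MSB/MSW = 7.1432
df = (2, 20)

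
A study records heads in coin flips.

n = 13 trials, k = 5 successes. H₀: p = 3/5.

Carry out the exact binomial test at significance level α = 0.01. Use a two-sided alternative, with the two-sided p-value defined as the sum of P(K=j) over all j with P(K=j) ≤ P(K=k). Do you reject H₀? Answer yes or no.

reject H₀: no

Exact binomial: n=13, k=5, p₀=3/5=0.6000
P(X=j) = C(n,j)·p₀^j·(1−p₀)^(n−j); p = Σ P(X=j) over j with P(X=j) ≤ P(X=5)
p-value (two-sided) = 0.15557
At α=0.01: p ≥ α → fail to reject H₀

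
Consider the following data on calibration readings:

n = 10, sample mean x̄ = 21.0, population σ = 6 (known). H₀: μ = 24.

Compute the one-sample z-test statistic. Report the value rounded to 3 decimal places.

SE = σ/√n = 6/√10 = 1.8974
z = (x̄−μ₀)/SE = (21.0−24)/1.8974 = -1.5811

test statistic = -1.581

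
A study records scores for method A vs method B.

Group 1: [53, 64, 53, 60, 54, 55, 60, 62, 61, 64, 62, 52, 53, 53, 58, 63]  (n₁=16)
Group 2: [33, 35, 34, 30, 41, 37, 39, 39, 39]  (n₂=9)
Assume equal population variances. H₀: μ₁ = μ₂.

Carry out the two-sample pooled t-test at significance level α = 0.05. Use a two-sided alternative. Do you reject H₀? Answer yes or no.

reject H₀: yes

x̄₁=57.938, s₁=4.524, n₁=16
x̄₂=36.333, s₂=3.571, n₂=9
s_p² = [15·4.524² + 8·3.571²]/23 = 17.7799
SE = √(s_p²·(1/16+1/9)) = 1.7569
t = (57.938−36.333)/1.7569 = 12.2966
df = 23
p-value (two-sided) = 0.00000
At α=0.05: p < α → reject H₀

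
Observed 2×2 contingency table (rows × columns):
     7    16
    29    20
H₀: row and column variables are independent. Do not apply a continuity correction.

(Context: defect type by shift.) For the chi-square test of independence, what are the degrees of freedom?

df = (r−1)(c−1) = (2−1)·(2−1) = 1

degrees of freedom = 1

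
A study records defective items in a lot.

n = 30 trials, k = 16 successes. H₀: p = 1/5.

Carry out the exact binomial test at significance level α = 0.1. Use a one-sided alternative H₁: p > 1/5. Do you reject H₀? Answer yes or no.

reject H₀: yes

Exact binomial: n=30, k=16, p₀=1/5=0.2000
P(X≥16) from Σ C(n,i)·p₀^i·(1−p₀)^(n−i)
p-value (one-sided, H₁ greater) = 0.00005
At α=0.1: p < α → reject H₀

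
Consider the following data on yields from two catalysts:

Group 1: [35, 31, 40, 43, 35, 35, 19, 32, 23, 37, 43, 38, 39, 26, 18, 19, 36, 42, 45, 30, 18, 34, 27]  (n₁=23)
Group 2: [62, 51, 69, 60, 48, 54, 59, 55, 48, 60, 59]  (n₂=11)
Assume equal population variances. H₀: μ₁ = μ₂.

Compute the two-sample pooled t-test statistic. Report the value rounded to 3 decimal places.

test statistic = -8.405

x̄₁=32.391, s₁=8.543, n₁=23
x̄₂=56.818, s₂=6.369, n₂=11
s_p² = [22·8.543² + 10·6.369²]/32 = 62.8473
SE = √(s_p²·(1/23+1/11)) = 2.9062
t = (32.391−56.818)/2.9062 = -8.4051
df = 32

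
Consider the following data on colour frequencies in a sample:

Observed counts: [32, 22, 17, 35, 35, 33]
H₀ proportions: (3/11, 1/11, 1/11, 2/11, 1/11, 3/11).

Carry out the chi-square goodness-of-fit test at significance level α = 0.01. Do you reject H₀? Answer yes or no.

reject H₀: yes

n = 174; E_i = n·p_i = [47.45, 15.82, 15.82, 31.64, 15.82, 47.45]
χ² = (32−47.45)²/47.45 + (22−15.82)²/15.82 + (17−15.82)²/15.82 + (35−31.64)²/31.64 + (35−15.82)²/15.82 + (33−47.45)²/47.45 = 35.5584
df = 5
p-value (upper-tail) = 0.00000
At α=0.01: p < α → reject H₀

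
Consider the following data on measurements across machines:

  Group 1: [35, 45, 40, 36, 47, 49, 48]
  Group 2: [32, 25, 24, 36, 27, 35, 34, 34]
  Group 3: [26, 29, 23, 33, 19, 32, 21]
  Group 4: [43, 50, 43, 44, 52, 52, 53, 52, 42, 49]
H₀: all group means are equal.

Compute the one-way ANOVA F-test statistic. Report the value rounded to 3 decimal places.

test statistic = 33.084

Group means [42.86, 30.88, 26.14, 48.00], grand mean 37.812
SSB = Σnᵢ(x̄ᵢ−x̄)² = 2554.286; SSW = ΣΣ(x−x̄ᵢ)² = 720.589
MSB = 2554.286/3 = 851.4286; MSW = 720.589/28 = 25.7353
F = MSB/MSW = 33.0840
df = (3, 28)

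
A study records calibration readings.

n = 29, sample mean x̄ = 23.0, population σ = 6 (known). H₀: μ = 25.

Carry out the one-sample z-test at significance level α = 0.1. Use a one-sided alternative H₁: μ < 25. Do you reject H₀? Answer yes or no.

SE = σ/√n = 6/√29 = 1.1142
z = (x̄−μ₀)/SE = (23.0−25)/1.1142 = -1.7951
p-value (one-sided, H₁ less) = 0.03632
At α=0.1: p < α → reject H₀

reject H₀: yes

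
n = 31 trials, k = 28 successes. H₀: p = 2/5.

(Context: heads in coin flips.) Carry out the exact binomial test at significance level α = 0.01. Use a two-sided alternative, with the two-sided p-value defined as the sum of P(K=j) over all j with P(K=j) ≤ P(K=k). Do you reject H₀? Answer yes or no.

Exact binomial: n=31, k=28, p₀=2/5=0.4000
P(X=j) = C(n,j)·p₀^j·(1−p₀)^(n−j); p = Σ P(X=j) over j with P(X=j) ≤ P(X=28)
p-value (two-sided) = 0.00000
At α=0.01: p < α → reject H₀

reject H₀: yes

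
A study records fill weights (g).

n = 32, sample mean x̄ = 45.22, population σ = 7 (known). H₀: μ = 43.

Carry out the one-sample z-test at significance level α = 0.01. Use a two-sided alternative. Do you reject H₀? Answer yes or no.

reject H₀: no

SE = σ/√n = 7/√32 = 1.2374
z = (x̄−μ₀)/SE = (45.22−43)/1.2374 = 1.7940
p-value (two-sided) = 0.07281
At α=0.01: p ≥ α → fail to reject H₀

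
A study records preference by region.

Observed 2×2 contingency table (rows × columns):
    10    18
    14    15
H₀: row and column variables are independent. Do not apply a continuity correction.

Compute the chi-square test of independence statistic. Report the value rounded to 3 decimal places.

Row totals [28, 29], col totals [24, 33], n=57
χ² = (10−11.79)²/11.79 + (18−16.21)²/16.21 + (14−12.21)²/12.21 + (15−16.79)²/16.79 = 0.9221
df = 1

test statistic = 0.922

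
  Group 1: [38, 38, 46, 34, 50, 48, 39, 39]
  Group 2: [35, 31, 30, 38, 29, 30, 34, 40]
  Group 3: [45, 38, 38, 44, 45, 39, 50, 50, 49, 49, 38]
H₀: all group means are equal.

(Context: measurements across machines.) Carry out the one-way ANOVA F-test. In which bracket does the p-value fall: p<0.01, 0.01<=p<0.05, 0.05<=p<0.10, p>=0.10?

p-value bracket: p<0.01

Group means [41.50, 33.38, 44.09], grand mean 40.148
SSB = Σnᵢ(x̄ᵢ−x̄)² = 552.623; SSW = ΣΣ(x−x̄ᵢ)² = 600.784
MSB = 552.623/2 = 276.3117; MSW = 600.784/24 = 25.0327
F = MSB/MSW = 11.0380
df = (2, 24)
p-value (upper-tail) = 0.00040
→ bracket: p<0.01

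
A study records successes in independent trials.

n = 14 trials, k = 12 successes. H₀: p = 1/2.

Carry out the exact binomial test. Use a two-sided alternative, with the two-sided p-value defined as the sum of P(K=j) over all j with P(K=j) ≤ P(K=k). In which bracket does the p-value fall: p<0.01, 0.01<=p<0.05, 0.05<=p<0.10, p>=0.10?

Exact binomial: n=14, k=12, p₀=1/2=0.5000
P(X=j) = C(n,j)·p₀^j·(1−p₀)^(n−j); p = Σ P(X=j) over j with P(X=j) ≤ P(X=12)
p-value (two-sided) = 0.01294
→ bracket: 0.01<=p<0.05

p-value bracket: 0.01<=p<0.05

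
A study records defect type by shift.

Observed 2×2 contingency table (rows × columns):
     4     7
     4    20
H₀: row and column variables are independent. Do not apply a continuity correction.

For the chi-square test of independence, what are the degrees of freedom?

df = (r−1)(c−1) = (2−1)·(2−1) = 1

degrees of freedom = 1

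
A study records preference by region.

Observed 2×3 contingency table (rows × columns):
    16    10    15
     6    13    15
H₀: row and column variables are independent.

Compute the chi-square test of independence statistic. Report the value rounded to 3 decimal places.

Row totals [41, 34], col totals [22, 23, 30], n=75
χ² = (16−12.03)²/12.03 + (10−12.57)²/12.57 + (15−16.40)²/16.40 + (6−9.97)²/9.97 + (13−10.43)²/10.43 + (15−13.60)²/13.60 = 4.3211
df = 2

test statistic = 4.321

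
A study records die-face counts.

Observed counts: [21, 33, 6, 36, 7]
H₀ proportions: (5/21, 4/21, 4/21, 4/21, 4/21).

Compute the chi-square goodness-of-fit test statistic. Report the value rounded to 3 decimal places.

n = 103; E_i = n·p_i = [24.52, 19.62, 19.62, 19.62, 19.62]
χ² = (21−24.52)²/24.52 + (33−19.62)²/19.62 + (6−19.62)²/19.62 + (36−19.62)²/19.62 + (7−19.62)²/19.62 = 40.8806
df = 4

test statistic = 40.881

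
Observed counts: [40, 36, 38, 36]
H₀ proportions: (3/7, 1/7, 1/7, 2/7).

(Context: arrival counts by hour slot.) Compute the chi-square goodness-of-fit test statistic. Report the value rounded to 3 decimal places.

n = 150; E_i = n·p_i = [64.29, 21.43, 21.43, 42.86]
χ² = (40−64.29)²/64.29 + (36−21.43)²/21.43 + (38−21.43)²/21.43 + (36−42.86)²/42.86 = 32.9956
df = 3

test statistic = 32.996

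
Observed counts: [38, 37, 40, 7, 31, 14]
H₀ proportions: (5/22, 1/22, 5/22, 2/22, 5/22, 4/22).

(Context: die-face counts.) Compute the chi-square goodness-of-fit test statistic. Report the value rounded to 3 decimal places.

test statistic = 128.551

n = 167; E_i = n·p_i = [37.95, 7.59, 37.95, 15.18, 37.95, 30.36]
χ² = (38−37.95)²/37.95 + (37−7.59)²/7.59 + (40−37.95)²/37.95 + (7−15.18)²/15.18 + (31−37.95)²/37.95 + (14−30.36)²/30.36 = 128.5509
df = 5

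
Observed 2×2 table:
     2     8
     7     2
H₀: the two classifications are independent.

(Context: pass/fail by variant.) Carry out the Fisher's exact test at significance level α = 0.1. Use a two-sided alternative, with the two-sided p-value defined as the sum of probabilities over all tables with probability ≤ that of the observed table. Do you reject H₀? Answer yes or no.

reject H₀: yes

Margins: r₁=10, r₂=9, c₁=9, c₂=10, n=19
p_obs = C(10,2)·C(9,7)/C(19,9); sum pmf over tables with pmf ≤ p_obs
p-value (two-sided) = 0.02301
At α=0.1: p < α → reject H₀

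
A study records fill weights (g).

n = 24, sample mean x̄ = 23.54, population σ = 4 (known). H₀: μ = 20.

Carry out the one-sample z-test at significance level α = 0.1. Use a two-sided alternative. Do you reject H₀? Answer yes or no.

SE = σ/√n = 4/√24 = 0.8165
z = (x̄−μ₀)/SE = (23.54−20)/0.8165 = 4.3356
p-value (two-sided) = 0.00001
At α=0.1: p < α → reject H₀

reject H₀: yes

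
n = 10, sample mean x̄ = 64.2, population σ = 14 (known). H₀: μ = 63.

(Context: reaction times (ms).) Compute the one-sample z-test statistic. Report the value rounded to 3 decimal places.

SE = σ/√n = 14/√10 = 4.4272
z = (x̄−μ₀)/SE = (64.2−63)/4.4272 = 0.2711

test statistic = 0.271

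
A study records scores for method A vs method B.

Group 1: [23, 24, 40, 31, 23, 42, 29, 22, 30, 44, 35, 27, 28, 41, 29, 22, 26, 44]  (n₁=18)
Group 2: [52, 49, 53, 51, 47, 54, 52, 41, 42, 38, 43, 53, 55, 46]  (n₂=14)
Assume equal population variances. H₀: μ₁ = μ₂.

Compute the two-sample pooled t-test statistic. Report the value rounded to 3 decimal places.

test statistic = -6.945

x̄₁=31.111, s₁=7.873, n₁=18
x̄₂=48.286, s₂=5.483, n₂=14
s_p² = [17·7.873² + 13·5.483²]/30 = 48.1545
SE = √(s_p²·(1/18+1/14)) = 2.4728
t = (31.111−48.286)/2.4728 = -6.9453
df = 30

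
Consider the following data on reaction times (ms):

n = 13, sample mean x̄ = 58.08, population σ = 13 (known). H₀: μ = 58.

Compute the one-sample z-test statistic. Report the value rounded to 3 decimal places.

SE = σ/√n = 13/√13 = 3.6056
z = (x̄−μ₀)/SE = (58.08−58)/3.6056 = 0.0222

test statistic = 0.022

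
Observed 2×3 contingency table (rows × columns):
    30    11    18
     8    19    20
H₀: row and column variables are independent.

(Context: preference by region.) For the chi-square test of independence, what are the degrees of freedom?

df = (r−1)(c−1) = (2−1)·(3−1) = 2

degrees of freedom = 2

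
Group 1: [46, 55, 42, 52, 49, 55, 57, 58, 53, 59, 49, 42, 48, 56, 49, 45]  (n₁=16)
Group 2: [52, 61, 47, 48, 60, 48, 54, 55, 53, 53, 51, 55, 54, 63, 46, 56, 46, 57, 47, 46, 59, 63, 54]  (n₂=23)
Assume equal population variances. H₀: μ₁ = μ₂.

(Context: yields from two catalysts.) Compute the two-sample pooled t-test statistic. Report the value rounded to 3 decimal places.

test statistic = -1.376

x̄₁=50.938, s₁=5.507, n₁=16
x̄₂=53.391, s₂=5.458, n₂=23
s_p² = [15·5.507² + 22·5.458²]/37 = 30.0112
SE = √(s_p²·(1/16+1/23)) = 1.7834
t = (50.938−53.391)/1.7834 = -1.3759
df = 37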